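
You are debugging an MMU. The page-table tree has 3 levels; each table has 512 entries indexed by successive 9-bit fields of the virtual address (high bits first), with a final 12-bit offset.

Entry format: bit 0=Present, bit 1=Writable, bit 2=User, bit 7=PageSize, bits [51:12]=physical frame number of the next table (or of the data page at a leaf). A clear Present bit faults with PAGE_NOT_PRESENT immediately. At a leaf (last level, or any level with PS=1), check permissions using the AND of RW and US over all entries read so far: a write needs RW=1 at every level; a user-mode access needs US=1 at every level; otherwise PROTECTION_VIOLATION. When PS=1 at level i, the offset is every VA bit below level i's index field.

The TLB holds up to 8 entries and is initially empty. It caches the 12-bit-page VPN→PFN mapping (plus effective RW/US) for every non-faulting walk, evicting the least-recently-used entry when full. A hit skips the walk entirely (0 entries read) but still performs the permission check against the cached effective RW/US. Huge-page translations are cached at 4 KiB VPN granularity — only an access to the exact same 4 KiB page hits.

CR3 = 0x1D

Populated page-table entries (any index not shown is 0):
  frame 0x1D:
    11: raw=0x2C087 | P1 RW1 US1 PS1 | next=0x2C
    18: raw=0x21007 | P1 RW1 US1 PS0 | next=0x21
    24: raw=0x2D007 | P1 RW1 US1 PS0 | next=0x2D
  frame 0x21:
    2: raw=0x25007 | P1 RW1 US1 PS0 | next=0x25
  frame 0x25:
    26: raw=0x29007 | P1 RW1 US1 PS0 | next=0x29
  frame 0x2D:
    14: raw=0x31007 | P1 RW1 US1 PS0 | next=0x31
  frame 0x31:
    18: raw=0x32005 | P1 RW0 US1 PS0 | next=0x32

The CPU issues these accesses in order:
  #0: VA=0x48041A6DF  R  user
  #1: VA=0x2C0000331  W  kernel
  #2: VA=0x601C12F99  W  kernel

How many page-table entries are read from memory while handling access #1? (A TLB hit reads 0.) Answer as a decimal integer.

Trace:
#0 VA=0x48041A6DF (r,user):
  L0: frame=0x1D idx=18 entry=0x21007 [P=1 RW=1 US=1 PS=0]
  L1: frame=0x21 idx=2 entry=0x25007 [P=1 RW=1 US=1 PS=0]
  L2: frame=0x25 idx=26 entry=0x29007 [P=1 RW=1 US=1 PS=0]
  ✓ 0x296DF  — 3 lookups
#1 VA=0x2C0000331 (w,kernel):
  L0: frame=0x1D idx=11 entry=0x2C087 [P=1 RW=1 US=1 PS=1]
  ✓ 0x2C331 (huge @L0)  — 1 lookups
#2 VA=0x601C12F99 (w,kernel):
  L0: frame=0x1D idx=24 entry=0x2D007 [P=1 RW=1 US=1 PS=0]
  L1: frame=0x2D idx=14 entry=0x31007 [P=1 RW=1 US=1 PS=0]
  L2: frame=0x31 idx=18 entry=0x32005 [P=1 RW=0 US=1 PS=0]
  ✗ PROTECTION_VIOLATION  [3 reads]

Entries read for #1: 1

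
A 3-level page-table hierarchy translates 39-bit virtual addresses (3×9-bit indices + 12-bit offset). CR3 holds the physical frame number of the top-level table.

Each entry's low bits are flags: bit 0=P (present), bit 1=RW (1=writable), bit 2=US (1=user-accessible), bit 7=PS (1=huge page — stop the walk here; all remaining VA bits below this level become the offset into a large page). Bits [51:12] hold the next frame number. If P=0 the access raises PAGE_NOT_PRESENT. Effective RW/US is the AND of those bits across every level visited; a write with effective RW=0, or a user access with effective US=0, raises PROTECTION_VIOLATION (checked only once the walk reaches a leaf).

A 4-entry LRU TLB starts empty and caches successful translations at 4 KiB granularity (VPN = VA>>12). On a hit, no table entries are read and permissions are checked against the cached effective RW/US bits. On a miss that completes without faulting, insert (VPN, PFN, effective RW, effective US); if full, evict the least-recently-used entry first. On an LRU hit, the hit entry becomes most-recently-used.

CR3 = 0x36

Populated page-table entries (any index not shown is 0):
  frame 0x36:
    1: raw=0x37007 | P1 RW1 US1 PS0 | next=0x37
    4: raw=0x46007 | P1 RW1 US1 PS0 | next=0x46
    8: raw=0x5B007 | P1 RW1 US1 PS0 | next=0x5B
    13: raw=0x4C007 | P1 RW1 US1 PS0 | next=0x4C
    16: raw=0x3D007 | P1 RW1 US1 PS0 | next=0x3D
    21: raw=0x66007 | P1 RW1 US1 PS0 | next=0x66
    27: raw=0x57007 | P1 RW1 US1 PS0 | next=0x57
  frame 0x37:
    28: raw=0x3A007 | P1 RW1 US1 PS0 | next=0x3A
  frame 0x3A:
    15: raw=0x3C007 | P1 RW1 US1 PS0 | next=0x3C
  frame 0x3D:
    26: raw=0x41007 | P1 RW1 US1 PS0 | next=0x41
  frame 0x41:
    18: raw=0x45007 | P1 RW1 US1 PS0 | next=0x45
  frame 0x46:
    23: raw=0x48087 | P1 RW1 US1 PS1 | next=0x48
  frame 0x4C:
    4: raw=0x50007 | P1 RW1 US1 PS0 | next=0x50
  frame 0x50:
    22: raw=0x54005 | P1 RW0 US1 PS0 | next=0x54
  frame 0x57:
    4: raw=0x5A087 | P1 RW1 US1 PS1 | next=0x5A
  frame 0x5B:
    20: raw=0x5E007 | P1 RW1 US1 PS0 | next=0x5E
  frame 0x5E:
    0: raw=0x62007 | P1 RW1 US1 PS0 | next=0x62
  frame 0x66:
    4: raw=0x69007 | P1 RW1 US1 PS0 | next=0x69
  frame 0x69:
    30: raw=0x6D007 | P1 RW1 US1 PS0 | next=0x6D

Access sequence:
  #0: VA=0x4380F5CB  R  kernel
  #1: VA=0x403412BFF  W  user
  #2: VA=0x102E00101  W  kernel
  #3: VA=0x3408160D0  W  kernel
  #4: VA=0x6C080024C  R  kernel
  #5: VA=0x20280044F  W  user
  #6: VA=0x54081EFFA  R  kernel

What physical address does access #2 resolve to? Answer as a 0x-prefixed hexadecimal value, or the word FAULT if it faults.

Trace:
#0 VA=0x4380F5CB (r,kernel):
  [0] read 0x36 idx=1: raw=0x37007 flags P=1 W=1 U=1 S=0
  [1] read 0x37 idx=28: raw=0x3A007 flags P=1 W=1 U=1 S=0
  [2] read 0x3A idx=15: raw=0x3C007 flags P=1 W=1 U=1 S=0
  ⇒ phys 0x3C5CB  [3 reads]
#1 VA=0x403412BFF (w,user):
  [0] read 0x36 idx=16: raw=0x3D007 flags P=1 W=1 U=1 S=0
  [1] read 0x3D idx=26: raw=0x41007 flags P=1 W=1 U=1 S=0
  [2] read 0x41 idx=18: raw=0x45007 flags P=1 W=1 U=1 S=0
  ⇒ phys 0x45BFF  [3 reads]
#2 VA=0x102E00101 (w,kernel):
  [0] read 0x36 idx=4: raw=0x46007 flags P=1 W=1 U=1 S=0
  [1] read 0x46 idx=23: raw=0x48087 flags P=1 W=1 U=1 S=1
  ⇒ phys 0x48101 (huge @L1)  [2 reads]
#3 VA=0x3408160D0 (w,kernel):
  [0] read 0x36 idx=13: raw=0x4C007 flags P=1 W=1 U=1 S=0
  [1] read 0x4C idx=4: raw=0x50007 flags P=1 W=1 U=1 S=0
  [2] read 0x50 idx=22: raw=0x54005 flags P=1 W=0 U=1 S=0
  ⇒ fault: PROTECTION_VIOLATION  — 3 lookups
#4 VA=0x6C080024C (r,kernel):
  [0] read 0x36 idx=27: raw=0x57007 flags P=1 W=1 U=1 S=0
  [1] read 0x57 idx=4: raw=0x5A087 flags P=1 W=1 U=1 S=1
  ⇒ phys 0x5A24C (huge @L1)  [2 reads]
#5 VA=0x20280044F (w,user):
  [0] read 0x36 idx=8: raw=0x5B007 flags P=1 W=1 U=1 S=0
  [1] read 0x5B idx=20: raw=0x5E007 flags P=1 W=1 U=1 S=0
  [2] read 0x5E idx=0: raw=0x62007 flags P=1 W=1 U=1 S=0
  ⇒ phys 0x6244F  [3 reads]
#6 VA=0x54081EFFA (r,kernel):
  [0] read 0x36 idx=21: raw=0x66007 flags P=1 W=1 U=1 S=0
  [1] read 0x66 idx=4: raw=0x69007 flags P=1 W=1 U=1 S=0
  [2] read 0x69 idx=30: raw=0x6D007 flags P=1 W=1 U=1 S=0
  ⇒ phys 0x6DFFA  [3 reads]

Access #2 PA: 0x48101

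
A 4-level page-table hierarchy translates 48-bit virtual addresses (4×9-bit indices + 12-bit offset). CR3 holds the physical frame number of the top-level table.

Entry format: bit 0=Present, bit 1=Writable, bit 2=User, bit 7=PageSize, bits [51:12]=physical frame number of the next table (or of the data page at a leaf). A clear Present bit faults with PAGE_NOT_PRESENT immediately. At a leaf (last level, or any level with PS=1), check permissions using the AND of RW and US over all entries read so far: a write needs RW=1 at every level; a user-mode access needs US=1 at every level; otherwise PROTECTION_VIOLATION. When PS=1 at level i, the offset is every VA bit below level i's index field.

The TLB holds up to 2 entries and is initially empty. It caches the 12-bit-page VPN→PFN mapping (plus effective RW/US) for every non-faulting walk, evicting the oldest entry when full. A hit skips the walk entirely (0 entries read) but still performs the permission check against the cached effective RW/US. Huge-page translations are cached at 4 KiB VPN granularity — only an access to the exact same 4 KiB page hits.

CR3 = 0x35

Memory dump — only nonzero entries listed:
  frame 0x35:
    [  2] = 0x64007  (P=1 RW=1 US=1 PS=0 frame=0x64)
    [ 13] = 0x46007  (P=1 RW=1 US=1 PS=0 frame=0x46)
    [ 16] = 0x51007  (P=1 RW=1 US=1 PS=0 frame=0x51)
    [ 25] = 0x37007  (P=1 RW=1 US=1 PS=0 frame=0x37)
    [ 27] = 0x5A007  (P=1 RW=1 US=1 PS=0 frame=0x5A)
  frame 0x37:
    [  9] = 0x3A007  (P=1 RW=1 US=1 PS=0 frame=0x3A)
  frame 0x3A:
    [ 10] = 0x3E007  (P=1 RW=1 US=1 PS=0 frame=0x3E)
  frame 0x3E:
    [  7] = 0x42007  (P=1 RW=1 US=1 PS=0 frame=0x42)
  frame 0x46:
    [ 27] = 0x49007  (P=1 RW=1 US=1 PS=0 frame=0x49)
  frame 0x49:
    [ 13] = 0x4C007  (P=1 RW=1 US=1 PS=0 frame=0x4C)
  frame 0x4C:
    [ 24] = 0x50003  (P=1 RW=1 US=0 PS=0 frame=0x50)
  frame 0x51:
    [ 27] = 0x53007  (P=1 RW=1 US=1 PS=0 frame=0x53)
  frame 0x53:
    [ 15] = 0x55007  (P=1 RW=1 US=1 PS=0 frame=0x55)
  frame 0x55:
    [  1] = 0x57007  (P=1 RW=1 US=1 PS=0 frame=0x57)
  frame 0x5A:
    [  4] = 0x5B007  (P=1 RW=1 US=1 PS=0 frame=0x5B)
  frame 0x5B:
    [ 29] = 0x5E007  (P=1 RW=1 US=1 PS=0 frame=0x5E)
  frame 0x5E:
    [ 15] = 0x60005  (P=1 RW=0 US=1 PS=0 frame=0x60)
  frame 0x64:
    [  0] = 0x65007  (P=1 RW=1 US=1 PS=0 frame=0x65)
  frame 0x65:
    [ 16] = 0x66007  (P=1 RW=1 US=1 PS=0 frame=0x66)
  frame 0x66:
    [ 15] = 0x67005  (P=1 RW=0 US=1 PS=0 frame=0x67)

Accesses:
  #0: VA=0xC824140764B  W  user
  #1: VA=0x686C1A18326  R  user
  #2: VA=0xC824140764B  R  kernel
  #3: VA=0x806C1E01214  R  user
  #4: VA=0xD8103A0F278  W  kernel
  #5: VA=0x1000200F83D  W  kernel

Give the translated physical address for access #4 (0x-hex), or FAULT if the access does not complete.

Walk each access:
#0 VA=0xC824140764B (w,user):
  lvl0: tbl 0x35, slot 25 ⇒ 0x37007 (P1/RW1/US1/PS0)
  lvl1: tbl 0x37, slot 9 ⇒ 0x3A007 (P1/RW1/US1/PS0)
  lvl2: tbl 0x3A, slot 10 ⇒ 0x3E007 (P1/RW1/US1/PS0)
  lvl3: tbl 0x3E, slot 7 ⇒ 0x42007 (P1/RW1/US1/PS0)
  ✓ 0x4264B  — 4 lookups
#1 VA=0x686C1A18326 (r,user):
  lvl0: tbl 0x35, slot 13 ⇒ 0x46007 (P1/RW1/US1/PS0)
  lvl1: tbl 0x46, slot 27 ⇒ 0x49007 (P1/RW1/US1/PS0)
  lvl2: tbl 0x49, slot 13 ⇒ 0x4C007 (P1/RW1/US1/PS0)
  lvl3: tbl 0x4C, slot 24 ⇒ 0x50003 (P1/RW1/US0/PS0)
  ⇒ fault: PROTECTION_VIOLATION  — 4 lookups
#2 VA=0xC824140764B (r,kernel):
  TLB hit vpn=0xC8241407 → PA=0x4264B
#3 VA=0x806C1E01214 (r,user):
  lvl0: tbl 0x35, slot 16 ⇒ 0x51007 (P1/RW1/US1/PS0)
  lvl1: tbl 0x51, slot 27 ⇒ 0x53007 (P1/RW1/US1/PS0)
  lvl2: tbl 0x53, slot 15 ⇒ 0x55007 (P1/RW1/US1/PS0)
  lvl3: tbl 0x55, slot 1 ⇒ 0x57007 (P1/RW1/US1/PS0)
  ✓ 0x57214  — 4 lookups
#4 VA=0xD8103A0F278 (w,kernel):
  lvl0: tbl 0x35, slot 27 ⇒ 0x5A007 (P1/RW1/US1/PS0)
  lvl1: tbl 0x5A, slot 4 ⇒ 0x5B007 (P1/RW1/US1/PS0)
  lvl2: tbl 0x5B, slot 29 ⇒ 0x5E007 (P1/RW1/US1/PS0)
  lvl3: tbl 0x5E, slot 15 ⇒ 0x60005 (P1/RW0/US1/PS0)
  ⇒ fault: PROTECTION_VIOLATION  — 4 lookups
#5 VA=0x1000200F83D (w,kernel):
  lvl0: tbl 0x35, slot 2 ⇒ 0x64007 (P1/RW1/US1/PS0)
  lvl1: tbl 0x64, slot 0 ⇒ 0x65007 (P1/RW1/US1/PS0)
  lvl2: tbl 0x65, slot 16 ⇒ 0x66007 (P1/RW1/US1/PS0)
  lvl3: tbl 0x66, slot 15 ⇒ 0x67005 (P1/RW0/US1/PS0)
  ⇒ fault: PROTECTION_VIOLATION  — 4 lookups

Access #4 PA: FAULT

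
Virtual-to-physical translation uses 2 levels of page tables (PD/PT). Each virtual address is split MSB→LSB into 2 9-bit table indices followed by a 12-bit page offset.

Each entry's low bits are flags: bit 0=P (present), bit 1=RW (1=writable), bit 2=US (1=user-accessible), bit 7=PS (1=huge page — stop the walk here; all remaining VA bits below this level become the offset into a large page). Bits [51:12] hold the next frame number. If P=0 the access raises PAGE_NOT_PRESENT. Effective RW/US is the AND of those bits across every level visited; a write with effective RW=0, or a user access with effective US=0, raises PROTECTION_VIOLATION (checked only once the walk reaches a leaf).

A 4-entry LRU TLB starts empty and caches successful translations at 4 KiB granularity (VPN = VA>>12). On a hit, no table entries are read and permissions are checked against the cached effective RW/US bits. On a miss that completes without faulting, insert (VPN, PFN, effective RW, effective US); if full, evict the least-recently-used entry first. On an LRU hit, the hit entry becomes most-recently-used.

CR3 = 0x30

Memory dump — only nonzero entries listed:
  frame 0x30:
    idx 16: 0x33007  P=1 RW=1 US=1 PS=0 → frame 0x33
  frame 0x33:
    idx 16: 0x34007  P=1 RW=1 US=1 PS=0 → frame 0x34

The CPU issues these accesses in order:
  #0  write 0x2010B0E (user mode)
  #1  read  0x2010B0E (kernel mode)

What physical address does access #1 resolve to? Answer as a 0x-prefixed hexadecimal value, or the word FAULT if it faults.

Per-access translation:
#0 VA=0x2010B0E (w,user):
  L0 @0x30[16] → 0x33007  P=1,RW=1,US=1,PS=0
  L1 @0x33[16] → 0x34007  P=1,RW=1,US=1,PS=0
  ⇒ phys 0x34B0E  [2 reads]
#1 VA=0x2010B0E (r,kernel):
  TLB hit vpn=0x2010 → PA=0x34B0E

Access #1 PA: 0x34B0E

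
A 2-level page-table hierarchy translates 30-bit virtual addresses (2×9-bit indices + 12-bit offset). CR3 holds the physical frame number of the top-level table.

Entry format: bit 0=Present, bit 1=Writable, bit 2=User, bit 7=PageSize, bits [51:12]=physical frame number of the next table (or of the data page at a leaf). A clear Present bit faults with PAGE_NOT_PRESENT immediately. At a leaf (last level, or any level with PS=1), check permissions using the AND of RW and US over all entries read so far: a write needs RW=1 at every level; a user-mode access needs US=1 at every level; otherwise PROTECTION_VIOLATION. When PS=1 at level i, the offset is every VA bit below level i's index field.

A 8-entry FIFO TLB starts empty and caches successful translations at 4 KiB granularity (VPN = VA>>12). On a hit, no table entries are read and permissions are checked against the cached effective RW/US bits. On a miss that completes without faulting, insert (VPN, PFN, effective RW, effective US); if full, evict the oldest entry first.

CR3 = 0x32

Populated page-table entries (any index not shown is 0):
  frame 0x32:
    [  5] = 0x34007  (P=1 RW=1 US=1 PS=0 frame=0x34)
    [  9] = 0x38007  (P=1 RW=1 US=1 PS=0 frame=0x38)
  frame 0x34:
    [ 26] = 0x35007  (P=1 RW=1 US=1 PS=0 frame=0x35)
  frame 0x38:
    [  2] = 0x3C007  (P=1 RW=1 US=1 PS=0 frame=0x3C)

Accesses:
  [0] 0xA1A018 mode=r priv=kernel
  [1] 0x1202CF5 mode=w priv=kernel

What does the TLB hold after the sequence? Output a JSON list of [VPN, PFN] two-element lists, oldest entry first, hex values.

Trace:
#0 VA=0xA1A018 (r,kernel):
  L0: frame=0x32 idx=5 entry=0x34007 [P=1 RW=1 US=1 PS=0]
  L1: frame=0x34 idx=26 entry=0x35007 [P=1 RW=1 US=1 PS=0]
  ✓ 0x35018  — 2 lookups
#1 VA=0x1202CF5 (w,kernel):
  L0: frame=0x32 idx=9 entry=0x38007 [P=1 RW=1 US=1 PS=0]
  L1: frame=0x38 idx=2 entry=0x3C007 [P=1 RW=1 US=1 PS=0]
  ✓ 0x3CCF5  — 2 lookups

TLB: [["0xA1A", "0x35"], ["0x1202", "0x3C"]]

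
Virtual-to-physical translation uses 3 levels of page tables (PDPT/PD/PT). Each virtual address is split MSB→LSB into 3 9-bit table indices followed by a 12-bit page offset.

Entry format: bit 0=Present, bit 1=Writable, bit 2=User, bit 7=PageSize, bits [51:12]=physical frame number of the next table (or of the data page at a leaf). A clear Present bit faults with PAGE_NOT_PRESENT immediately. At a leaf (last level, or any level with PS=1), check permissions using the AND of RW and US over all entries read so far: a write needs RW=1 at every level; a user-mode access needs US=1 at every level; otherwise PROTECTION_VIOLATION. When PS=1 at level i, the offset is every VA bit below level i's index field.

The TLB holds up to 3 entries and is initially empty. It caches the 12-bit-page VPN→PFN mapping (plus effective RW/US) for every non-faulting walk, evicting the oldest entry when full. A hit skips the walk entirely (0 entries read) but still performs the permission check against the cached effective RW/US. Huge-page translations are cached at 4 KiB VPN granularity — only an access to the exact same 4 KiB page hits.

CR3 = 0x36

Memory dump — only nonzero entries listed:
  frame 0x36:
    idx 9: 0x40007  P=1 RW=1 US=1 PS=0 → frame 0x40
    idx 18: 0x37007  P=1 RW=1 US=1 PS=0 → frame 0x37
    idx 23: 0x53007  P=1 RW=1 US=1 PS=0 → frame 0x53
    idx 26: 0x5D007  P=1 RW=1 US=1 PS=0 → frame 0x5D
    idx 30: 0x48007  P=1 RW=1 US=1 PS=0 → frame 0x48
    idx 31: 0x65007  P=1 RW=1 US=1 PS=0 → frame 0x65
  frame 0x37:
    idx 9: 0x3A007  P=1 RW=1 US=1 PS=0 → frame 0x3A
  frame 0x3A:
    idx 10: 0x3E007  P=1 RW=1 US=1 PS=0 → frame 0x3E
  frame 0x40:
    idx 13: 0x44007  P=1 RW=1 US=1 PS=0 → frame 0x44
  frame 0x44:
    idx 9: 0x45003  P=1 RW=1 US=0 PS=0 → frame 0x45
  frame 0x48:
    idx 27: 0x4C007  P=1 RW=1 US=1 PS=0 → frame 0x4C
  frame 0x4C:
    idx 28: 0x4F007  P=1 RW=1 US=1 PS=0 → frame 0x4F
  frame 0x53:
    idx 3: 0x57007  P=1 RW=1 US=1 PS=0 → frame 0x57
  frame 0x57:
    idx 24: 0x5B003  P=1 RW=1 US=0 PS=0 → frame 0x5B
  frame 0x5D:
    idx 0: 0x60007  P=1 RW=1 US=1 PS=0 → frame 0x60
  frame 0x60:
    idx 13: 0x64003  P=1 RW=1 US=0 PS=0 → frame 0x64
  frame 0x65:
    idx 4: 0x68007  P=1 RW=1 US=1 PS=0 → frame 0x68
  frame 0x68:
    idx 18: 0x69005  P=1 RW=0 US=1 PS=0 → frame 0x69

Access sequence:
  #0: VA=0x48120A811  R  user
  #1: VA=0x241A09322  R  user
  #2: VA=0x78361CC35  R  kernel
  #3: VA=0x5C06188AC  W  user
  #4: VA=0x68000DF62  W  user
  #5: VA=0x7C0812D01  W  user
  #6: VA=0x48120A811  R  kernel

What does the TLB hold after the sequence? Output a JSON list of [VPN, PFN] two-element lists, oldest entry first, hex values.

Per-access translation:
#0 VA=0x48120A811 (r,user):
  L0 @0x36[18] → 0x37007  P=1,RW=1,US=1,PS=0
  L1 @0x37[9] → 0x3A007  P=1,RW=1,US=1,PS=0
  L2 @0x3A[10] → 0x3E007  P=1,RW=1,US=1,PS=0
  → PA=0x3E811  (3 entries read)
#1 VA=0x241A09322 (r,user):
  L0 @0x36[9] → 0x40007  P=1,RW=1,US=1,PS=0
  L1 @0x40[13] → 0x44007  P=1,RW=1,US=1,PS=0
  L2 @0x44[9] → 0x45003  P=1,RW=1,US=0,PS=0
  ⇒ fault: PROTECTION_VIOLATION  — 3 lookups
#2 VA=0x78361CC35 (r,kernel):
  L0 @0x36[30] → 0x48007  P=1,RW=1,US=1,PS=0
  L1 @0x48[27] → 0x4C007  P=1,RW=1,US=1,PS=0
  L2 @0x4C[28] → 0x4F007  P=1,RW=1,US=1,PS=0
  → PA=0x4FC35  (3 entries read)
#3 VA=0x5C06188AC (w,user):
  L0 @0x36[23] → 0x53007  P=1,RW=1,US=1,PS=0
  L1 @0x53[3] → 0x57007  P=1,RW=1,US=1,PS=0
  L2 @0x57[24] → 0x5B003  P=1,RW=1,US=0,PS=0
  ⇒ fault: PROTECTION_VIOLATION  — 3 lookups
#4 VA=0x68000DF62 (w,user):
  L0 @0x36[26] → 0x5D007  P=1,RW=1,US=1,PS=0
  L1 @0x5D[0] → 0x60007  P=1,RW=1,US=1,PS=0
  L2 @0x60[13] → 0x64003  P=1,RW=1,US=0,PS=0
  ⇒ fault: PROTECTION_VIOLATION  — 3 lookups
#5 VA=0x7C0812D01 (w,user):
  L0 @0x36[31] → 0x65007  P=1,RW=1,US=1,PS=0
  L1 @0x65[4] → 0x68007  P=1,RW=1,US=1,PS=0
  L2 @0x68[18] → 0x69005  P=1,RW=0,US=1,PS=0
  ⇒ fault: PROTECTION_VIOLATION  — 3 lookups
#6 VA=0x48120A811 (r,kernel):
  TLB hit vpn=0x48120A → PA=0x3E811

TLB: [["0x48120A", "0x3E"], ["0x78361C", "0x4F"]]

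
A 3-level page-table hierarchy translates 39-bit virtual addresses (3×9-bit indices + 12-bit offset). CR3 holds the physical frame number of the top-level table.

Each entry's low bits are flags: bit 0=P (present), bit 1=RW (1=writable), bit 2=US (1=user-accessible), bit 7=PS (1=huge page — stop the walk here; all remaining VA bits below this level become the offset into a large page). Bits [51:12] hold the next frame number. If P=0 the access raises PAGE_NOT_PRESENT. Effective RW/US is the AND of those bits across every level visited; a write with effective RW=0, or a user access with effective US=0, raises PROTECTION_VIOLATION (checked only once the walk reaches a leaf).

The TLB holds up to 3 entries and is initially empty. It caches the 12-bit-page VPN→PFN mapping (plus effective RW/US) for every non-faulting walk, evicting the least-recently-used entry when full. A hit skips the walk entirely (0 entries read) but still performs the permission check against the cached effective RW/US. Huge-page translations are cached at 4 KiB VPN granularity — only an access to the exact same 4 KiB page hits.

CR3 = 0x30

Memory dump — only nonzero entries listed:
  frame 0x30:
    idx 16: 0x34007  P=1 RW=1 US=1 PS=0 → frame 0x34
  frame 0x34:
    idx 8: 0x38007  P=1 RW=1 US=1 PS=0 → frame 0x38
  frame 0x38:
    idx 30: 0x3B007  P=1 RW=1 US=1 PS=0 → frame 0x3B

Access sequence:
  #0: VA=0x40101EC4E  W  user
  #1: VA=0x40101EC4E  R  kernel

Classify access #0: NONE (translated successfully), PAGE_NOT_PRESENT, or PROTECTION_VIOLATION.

Per-access translation:
#0 VA=0x40101EC4E (w,user):
  lvl0: tbl 0x30, slot 16 ⇒ 0x34007 (P1/RW1/US1/PS0)
  lvl1: tbl 0x34, slot 8 ⇒ 0x38007 (P1/RW1/US1/PS0)
  lvl2: tbl 0x38, slot 30 ⇒ 0x3B007 (P1/RW1/US1/PS0)
  ⇒ phys 0x3BC4E  [3 reads]
#1 VA=0x40101EC4E (r,kernel):
  TLB hit vpn=0x40101E → PA=0x3BC4E

Access #0 fault: NONE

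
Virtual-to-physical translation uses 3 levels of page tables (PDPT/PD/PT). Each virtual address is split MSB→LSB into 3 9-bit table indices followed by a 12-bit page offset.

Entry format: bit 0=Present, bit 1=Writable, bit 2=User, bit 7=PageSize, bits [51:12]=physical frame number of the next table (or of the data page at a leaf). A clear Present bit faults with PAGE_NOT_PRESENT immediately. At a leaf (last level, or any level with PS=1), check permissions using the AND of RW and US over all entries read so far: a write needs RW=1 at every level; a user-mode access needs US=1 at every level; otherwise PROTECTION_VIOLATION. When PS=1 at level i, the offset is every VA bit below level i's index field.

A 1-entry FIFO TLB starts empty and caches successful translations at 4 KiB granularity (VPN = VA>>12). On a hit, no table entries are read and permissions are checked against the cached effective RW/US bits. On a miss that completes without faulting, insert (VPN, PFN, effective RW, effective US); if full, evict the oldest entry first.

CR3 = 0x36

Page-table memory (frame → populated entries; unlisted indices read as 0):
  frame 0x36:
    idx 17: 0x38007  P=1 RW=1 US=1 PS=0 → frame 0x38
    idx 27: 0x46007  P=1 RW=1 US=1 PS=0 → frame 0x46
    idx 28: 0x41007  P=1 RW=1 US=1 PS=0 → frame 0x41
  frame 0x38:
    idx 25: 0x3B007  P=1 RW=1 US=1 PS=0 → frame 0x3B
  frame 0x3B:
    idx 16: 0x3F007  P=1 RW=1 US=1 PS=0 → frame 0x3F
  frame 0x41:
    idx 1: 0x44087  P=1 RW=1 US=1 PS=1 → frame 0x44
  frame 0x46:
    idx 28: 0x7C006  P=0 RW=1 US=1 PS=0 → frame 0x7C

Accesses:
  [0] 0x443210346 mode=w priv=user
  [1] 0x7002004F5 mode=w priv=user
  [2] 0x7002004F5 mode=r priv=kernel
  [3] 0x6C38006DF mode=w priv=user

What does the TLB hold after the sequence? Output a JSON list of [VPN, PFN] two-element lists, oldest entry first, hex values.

Walk each access:
#0 VA=0x443210346 (w,user):
  L0 @0x36[17] → 0x38007  P=1,RW=1,US=1,PS=0
  L1 @0x38[25] → 0x3B007  P=1,RW=1,US=1,PS=0
  L2 @0x3B[16] → 0x3F007  P=1,RW=1,US=1,PS=0
  ✓ 0x3F346  — 3 lookups
#1 VA=0x7002004F5 (w,user):
  L0 @0x36[28] → 0x41007  P=1,RW=1,US=1,PS=0
  L1 @0x41[1] → 0x44087  P=1,RW=1,US=1,PS=1
  ✓ 0x444F5 (huge @L1)  — 2 lookups
#2 VA=0x7002004F5 (r,kernel):
  TLB hit vpn=0x700200 → PA=0x444F5
#3 VA=0x6C38006DF (w,user):
  L0 @0x36[27] → 0x46007  P=1,RW=1,US=1,PS=0
  L1 @0x46[28] → 0x7C006  P=0,RW=1,US=1,PS=0
  → PAGE_NOT_PRESENT  (2 entries read)

TLB: [["0x700200", "0x44"]]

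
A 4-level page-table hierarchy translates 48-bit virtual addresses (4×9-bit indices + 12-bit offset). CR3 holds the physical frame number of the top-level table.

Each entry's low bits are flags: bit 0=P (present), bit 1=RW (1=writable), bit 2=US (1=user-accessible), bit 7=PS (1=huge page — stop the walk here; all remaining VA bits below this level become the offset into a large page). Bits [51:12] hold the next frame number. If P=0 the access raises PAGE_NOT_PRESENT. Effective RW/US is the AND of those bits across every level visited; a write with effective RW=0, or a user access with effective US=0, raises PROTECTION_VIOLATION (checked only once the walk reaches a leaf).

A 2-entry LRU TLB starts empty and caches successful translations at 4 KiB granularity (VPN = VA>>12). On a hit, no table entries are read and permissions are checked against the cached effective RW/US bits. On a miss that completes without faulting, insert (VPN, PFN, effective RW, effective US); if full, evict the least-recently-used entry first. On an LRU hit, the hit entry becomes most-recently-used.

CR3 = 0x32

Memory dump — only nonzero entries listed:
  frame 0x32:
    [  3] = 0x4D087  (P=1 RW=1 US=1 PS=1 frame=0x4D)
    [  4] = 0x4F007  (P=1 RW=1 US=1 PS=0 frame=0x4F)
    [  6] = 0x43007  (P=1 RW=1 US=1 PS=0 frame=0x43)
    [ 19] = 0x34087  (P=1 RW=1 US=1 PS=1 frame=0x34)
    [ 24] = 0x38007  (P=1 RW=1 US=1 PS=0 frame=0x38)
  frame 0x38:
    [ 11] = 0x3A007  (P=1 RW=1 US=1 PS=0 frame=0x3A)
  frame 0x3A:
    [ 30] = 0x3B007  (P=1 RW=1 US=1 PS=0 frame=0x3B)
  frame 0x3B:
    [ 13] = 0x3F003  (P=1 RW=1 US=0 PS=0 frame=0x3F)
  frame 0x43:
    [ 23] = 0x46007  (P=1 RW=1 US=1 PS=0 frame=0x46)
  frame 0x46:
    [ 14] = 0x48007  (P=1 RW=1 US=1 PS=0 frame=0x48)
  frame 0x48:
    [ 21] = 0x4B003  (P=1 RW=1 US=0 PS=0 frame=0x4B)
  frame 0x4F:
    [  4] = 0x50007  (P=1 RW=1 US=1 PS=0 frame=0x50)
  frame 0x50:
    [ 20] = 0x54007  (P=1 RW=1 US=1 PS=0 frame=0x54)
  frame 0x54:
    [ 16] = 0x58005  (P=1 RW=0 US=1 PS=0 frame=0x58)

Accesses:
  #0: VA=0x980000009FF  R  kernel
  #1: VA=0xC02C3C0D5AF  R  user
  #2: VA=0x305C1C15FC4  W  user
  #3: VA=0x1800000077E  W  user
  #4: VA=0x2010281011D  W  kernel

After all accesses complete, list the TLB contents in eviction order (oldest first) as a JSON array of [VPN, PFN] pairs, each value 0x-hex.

Per-access translation:
#0 VA=0x980000009FF (r,kernel):
  [0] read 0x32 idx=19: raw=0x34087 flags P=1 W=1 U=1 S=1
  ⇒ phys 0x349FF (huge @L0)  [1 reads]
#1 VA=0xC02C3C0D5AF (r,user):
  [0] read 0x32 idx=24: raw=0x38007 flags P=1 W=1 U=1 S=0
  [1] read 0x38 idx=11: raw=0x3A007 flags P=1 W=1 U=1 S=0
  [2] read 0x3A idx=30: raw=0x3B007 flags P=1 W=1 U=1 S=0
  [3] read 0x3B idx=13: raw=0x3F003 flags P=1 W=1 U=0 S=0
  → PROTECTION_VIOLATION  (4 entries read)
#2 VA=0x305C1C15FC4 (w,user):
  [0] read 0x32 idx=6: raw=0x43007 flags P=1 W=1 U=1 S=0
  [1] read 0x43 idx=23: raw=0x46007 flags P=1 W=1 U=1 S=0
  [2] read 0x46 idx=14: raw=0x48007 flags P=1 W=1 U=1 S=0
  [3] read 0x48 idx=21: raw=0x4B003 flags P=1 W=1 U=0 S=0
  → PROTECTION_VIOLATION  (4 entries read)
#3 VA=0x1800000077E (w,user):
  [0] read 0x32 idx=3: raw=0x4D087 flags P=1 W=1 U=1 S=1
  ⇒ phys 0x4D77E (huge @L0)  [1 reads]
#4 VA=0x2010281011D (w,kernel):
  [0] read 0x32 idx=4: raw=0x4F007 flags P=1 W=1 U=1 S=0
  [1] read 0x4F idx=4: raw=0x50007 flags P=1 W=1 U=1 S=0
  [2] read 0x50 idx=20: raw=0x54007 flags P=1 W=1 U=1 S=0
  [3] read 0x54 idx=16: raw=0x58005 flags P=1 W=0 U=1 S=0
  → PROTECTION_VIOLATION  (4 entries read)

TLB: [["0x98000000", "0x34"], ["0x18000000", "0x4D"]]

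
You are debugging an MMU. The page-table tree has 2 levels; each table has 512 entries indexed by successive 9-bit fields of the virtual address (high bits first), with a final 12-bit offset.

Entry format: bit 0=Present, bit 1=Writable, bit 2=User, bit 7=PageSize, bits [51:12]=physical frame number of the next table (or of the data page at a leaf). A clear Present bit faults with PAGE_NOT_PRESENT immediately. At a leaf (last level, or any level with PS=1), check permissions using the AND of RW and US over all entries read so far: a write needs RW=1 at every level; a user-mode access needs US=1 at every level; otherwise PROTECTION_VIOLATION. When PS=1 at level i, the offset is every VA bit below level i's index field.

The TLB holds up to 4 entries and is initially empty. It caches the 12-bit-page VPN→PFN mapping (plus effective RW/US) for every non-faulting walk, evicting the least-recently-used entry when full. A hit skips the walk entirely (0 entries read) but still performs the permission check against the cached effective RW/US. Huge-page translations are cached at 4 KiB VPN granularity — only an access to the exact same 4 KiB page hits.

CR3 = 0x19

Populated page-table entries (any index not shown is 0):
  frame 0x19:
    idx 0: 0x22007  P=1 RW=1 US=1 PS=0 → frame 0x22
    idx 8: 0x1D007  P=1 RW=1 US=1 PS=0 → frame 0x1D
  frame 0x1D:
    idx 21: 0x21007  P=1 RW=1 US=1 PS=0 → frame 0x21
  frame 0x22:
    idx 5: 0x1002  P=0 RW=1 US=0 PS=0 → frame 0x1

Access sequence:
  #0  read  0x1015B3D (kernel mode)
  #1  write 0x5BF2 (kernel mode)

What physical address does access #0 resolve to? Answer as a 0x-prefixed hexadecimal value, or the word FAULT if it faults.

Walk each access:
#0 VA=0x1015B3D (r,kernel):
  L0: frame=0x19 idx=8 entry=0x1D007 [P=1 RW=1 US=1 PS=0]
  L1: frame=0x1D idx=21 entry=0x21007 [P=1 RW=1 US=1 PS=0]
  ✓ 0x21B3D  — 2 lookups
#1 VA=0x5BF2 (w,kernel):
  L0: frame=0x19 idx=0 entry=0x22007 [P=1 RW=1 US=1 PS=0]
  L1: frame=0x22 idx=5 entry=0x1002 [P=0 RW=1 US=0 PS=0]
  ⇒ fault: PAGE_NOT_PRESENT  — 2 lookups

Access #0 PA: 0x21B3D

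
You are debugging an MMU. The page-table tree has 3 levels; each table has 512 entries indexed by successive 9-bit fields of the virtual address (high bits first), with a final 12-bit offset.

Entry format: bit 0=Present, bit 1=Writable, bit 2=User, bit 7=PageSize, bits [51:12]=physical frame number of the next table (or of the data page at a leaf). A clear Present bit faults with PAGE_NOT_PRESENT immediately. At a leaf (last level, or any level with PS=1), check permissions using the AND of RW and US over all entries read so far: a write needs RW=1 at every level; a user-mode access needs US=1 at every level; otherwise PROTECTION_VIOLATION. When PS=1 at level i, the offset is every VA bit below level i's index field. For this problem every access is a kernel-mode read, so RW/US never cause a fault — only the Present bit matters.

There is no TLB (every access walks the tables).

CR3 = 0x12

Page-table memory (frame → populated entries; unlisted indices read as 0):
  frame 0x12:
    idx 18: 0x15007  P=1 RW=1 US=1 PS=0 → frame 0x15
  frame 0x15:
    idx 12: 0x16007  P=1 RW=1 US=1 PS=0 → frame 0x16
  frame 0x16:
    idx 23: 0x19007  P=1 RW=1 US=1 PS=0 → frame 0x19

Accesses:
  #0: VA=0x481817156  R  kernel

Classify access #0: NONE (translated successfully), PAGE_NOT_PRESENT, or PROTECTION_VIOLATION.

Trace:
#0 VA=0x481817156 (r,kernel):
  [0] read 0x12 idx=18: raw=0x15007 flags P=1 W=1 U=1 S=0
  [1] read 0x15 idx=12: raw=0x16007 flags P=1 W=1 U=1 S=0
  [2] read 0x16 idx=23: raw=0x19007 flags P=1 W=1 U=1 S=0
  ✓ 0x19156  — 3 lookups

Access #0 fault: NONE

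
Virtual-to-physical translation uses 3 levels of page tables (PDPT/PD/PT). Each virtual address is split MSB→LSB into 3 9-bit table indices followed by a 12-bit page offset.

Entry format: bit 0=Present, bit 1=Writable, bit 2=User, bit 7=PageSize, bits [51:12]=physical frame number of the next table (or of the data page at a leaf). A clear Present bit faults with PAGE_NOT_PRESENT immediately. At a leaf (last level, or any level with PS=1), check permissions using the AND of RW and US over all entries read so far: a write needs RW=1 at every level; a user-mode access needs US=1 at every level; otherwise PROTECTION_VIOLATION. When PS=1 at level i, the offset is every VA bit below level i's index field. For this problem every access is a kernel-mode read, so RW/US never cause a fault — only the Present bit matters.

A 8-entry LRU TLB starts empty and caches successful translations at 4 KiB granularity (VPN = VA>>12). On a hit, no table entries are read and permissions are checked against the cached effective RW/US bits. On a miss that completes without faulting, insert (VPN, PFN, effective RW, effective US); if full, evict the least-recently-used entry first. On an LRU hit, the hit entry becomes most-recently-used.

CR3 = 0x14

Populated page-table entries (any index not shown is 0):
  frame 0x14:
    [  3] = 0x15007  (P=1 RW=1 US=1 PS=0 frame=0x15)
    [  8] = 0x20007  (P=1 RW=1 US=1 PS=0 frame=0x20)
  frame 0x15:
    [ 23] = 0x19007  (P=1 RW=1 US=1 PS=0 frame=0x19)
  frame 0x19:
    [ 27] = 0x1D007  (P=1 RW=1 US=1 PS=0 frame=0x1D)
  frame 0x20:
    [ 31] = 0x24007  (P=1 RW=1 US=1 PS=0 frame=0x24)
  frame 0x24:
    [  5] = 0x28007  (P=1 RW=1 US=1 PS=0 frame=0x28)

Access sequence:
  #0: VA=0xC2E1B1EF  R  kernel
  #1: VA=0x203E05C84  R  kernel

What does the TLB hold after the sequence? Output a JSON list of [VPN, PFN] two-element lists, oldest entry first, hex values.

Trace:
#0 VA=0xC2E1B1EF (r,kernel):
  L0: frame=0x14 idx=3 entry=0x15007 [P=1 RW=1 US=1 PS=0]
  L1: frame=0x15 idx=23 entry=0x19007 [P=1 RW=1 US=1 PS=0]
  L2: frame=0x19 idx=27 entry=0x1D007 [P=1 RW=1 US=1 PS=0]
  ⇒ phys 0x1D1EF  [3 reads]
#1 VA=0x203E05C84 (r,kernel):
  L0: frame=0x14 idx=8 entry=0x20007 [P=1 RW=1 US=1 PS=0]
  L1: frame=0x20 idx=31 entry=0x24007 [P=1 RW=1 US=1 PS=0]
  L2: frame=0x24 idx=5 entry=0x28007 [P=1 RW=1 US=1 PS=0]
  ⇒ phys 0x28C84  [3 reads]

TLB: [["0xC2E1B", "0x1D"], ["0x203E05", "0x28"]]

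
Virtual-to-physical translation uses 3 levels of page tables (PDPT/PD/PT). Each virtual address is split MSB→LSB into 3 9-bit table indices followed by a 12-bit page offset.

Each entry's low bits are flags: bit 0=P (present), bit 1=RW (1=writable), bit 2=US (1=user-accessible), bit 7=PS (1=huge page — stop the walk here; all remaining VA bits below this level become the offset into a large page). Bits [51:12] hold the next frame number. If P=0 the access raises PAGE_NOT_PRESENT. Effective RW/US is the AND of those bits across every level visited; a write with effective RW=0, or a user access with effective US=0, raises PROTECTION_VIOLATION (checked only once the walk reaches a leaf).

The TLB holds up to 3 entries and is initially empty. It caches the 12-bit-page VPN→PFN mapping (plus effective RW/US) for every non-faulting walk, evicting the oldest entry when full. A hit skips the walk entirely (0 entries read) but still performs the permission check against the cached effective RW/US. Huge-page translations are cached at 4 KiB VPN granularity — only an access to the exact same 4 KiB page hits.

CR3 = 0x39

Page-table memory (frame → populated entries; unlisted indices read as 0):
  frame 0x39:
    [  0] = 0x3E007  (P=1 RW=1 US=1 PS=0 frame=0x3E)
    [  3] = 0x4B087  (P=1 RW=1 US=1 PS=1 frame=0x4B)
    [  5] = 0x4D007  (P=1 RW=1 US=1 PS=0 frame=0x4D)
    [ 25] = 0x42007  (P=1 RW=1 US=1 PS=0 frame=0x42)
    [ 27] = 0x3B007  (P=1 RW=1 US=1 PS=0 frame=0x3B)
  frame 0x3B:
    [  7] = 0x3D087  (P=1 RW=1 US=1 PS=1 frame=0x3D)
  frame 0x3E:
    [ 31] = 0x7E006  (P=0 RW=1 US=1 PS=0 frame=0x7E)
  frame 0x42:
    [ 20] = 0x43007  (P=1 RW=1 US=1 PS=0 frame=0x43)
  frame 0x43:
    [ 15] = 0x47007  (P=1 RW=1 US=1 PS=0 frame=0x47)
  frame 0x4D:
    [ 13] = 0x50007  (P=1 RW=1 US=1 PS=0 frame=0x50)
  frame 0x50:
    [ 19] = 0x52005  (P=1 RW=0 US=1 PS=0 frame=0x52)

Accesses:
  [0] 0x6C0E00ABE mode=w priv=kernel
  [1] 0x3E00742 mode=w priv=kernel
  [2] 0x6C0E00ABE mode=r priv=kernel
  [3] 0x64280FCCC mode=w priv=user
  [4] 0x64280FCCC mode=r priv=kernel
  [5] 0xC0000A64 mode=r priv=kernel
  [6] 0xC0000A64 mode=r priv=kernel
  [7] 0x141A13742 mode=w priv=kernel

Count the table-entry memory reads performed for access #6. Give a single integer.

Trace:
#0 VA=0x6C0E00ABE (w,kernel):
  L0 @0x39[27] → 0x3B007  P=1,RW=1,US=1,PS=0
  L1 @0x3B[7] → 0x3D087  P=1,RW=1,US=1,PS=1
  ⇒ phys 0x3DABE (huge @L1)  [2 reads]
#1 VA=0x3E00742 (w,kernel):
  L0 @0x39[0] → 0x3E007  P=1,RW=1,US=1,PS=0
  L1 @0x3E[31] → 0x7E006  P=0,RW=1,US=1,PS=0
  ⇒ fault: PAGE_NOT_PRESENT  — 2 lookups
#2 VA=0x6C0E00ABE (r,kernel):
  TLB hit vpn=0x6C0E00 → PA=0x3DABE
#3 VA=0x64280FCCC (w,user):
  L0 @0x39[25] → 0x42007  P=1,RW=1,US=1,PS=0
  L1 @0x42[20] → 0x43007  P=1,RW=1,US=1,PS=0
  L2 @0x43[15] → 0x47007  P=1,RW=1,US=1,PS=0
  ⇒ phys 0x47CCC  [3 reads]
#4 VA=0x64280FCCC (r,kernel):
  TLB hit vpn=0x64280F → PA=0x47CCC
#5 VA=0xC0000A64 (r,kernel):
  L0 @0x39[3] → 0x4B087  P=1,RW=1,US=1,PS=1
  ⇒ phys 0x4BA64 (huge @L0)  [1 reads]
#6 VA=0xC0000A64 (r,kernel):
  TLB hit vpn=0xC0000 → PA=0x4BA64
#7 VA=0x141A13742 (w,kernel):
  L0 @0x39[5] → 0x4D007  P=1,RW=1,US=1,PS=0
  L1 @0x4D[13] → 0x50007  P=1,RW=1,US=1,PS=0
  L2 @0x50[19] → 0x52005  P=1,RW=0,US=1,PS=0
  ⇒ fault: PROTECTION_VIOLATION  — 3 lookups

Entries read for #6: 0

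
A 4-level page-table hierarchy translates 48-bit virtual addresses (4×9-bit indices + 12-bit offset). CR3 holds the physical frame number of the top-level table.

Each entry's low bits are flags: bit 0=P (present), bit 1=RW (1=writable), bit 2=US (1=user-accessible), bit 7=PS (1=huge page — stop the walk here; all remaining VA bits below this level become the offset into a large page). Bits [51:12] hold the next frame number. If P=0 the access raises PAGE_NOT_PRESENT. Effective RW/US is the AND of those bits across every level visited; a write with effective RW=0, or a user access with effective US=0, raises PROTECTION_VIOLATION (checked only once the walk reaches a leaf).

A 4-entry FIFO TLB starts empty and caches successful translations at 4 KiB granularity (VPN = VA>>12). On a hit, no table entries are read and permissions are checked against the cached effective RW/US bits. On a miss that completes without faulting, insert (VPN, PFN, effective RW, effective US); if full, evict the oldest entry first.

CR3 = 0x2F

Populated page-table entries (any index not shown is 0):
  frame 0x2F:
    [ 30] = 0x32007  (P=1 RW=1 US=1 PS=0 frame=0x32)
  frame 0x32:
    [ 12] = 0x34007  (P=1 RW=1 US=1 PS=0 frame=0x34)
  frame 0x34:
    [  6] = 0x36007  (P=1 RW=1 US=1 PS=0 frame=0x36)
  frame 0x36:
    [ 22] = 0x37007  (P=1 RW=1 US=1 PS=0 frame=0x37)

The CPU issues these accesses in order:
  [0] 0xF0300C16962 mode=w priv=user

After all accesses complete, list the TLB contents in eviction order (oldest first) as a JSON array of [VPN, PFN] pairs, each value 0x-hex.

Trace:
#0 VA=0xF0300C16962 (w,user):
  lvl0: tbl 0x2F, slot 30 ⇒ 0x32007 (P1/RW1/US1/PS0)
  lvl1: tbl 0x32, slot 12 ⇒ 0x34007 (P1/RW1/US1/PS0)
  lvl2: tbl 0x34, slot 6 ⇒ 0x36007 (P1/RW1/US1/PS0)
  lvl3: tbl 0x36, slot 22 ⇒ 0x37007 (P1/RW1/US1/PS0)
  ⇒ phys 0x37962  [4 reads]

TLB: [["0xF0300C16", "0x37"]]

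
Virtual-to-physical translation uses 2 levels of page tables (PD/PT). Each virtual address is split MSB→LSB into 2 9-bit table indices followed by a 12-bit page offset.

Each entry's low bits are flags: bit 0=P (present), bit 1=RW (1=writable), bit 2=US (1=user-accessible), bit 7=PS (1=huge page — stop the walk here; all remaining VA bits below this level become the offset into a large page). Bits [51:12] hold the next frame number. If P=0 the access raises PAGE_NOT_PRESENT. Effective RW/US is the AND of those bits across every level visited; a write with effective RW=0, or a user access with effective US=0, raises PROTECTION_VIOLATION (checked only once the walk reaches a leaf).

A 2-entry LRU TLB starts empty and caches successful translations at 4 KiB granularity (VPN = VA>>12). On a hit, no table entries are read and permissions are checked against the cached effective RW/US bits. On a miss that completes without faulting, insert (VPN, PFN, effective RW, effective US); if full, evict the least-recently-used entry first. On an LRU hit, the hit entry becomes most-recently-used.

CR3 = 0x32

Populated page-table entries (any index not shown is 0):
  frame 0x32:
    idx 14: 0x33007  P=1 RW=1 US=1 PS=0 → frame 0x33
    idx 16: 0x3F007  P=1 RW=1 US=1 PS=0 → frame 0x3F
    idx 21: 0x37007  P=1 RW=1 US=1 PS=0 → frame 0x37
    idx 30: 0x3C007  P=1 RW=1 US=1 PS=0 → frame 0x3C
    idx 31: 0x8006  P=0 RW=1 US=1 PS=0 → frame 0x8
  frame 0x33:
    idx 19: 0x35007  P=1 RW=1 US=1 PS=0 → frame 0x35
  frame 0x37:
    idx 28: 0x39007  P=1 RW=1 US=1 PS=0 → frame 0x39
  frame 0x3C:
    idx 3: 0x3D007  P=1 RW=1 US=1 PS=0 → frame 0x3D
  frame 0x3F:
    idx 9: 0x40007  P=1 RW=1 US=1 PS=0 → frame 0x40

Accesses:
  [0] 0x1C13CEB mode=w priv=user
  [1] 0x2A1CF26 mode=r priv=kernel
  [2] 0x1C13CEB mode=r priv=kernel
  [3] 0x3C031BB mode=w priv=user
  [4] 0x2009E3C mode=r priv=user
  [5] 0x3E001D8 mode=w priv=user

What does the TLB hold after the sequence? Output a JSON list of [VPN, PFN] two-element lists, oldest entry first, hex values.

Walk each access:
#0 VA=0x1C13CEB (w,user):
  lvl0: tbl 0x32, slot 14 ⇒ 0x33007 (P1/RW1/US1/PS0)
  lvl1: tbl 0x33, slot 19 ⇒ 0x35007 (P1/RW1/US1/PS0)
  → PA=0x35CEB  (2 entries read)
#1 VA=0x2A1CF26 (r,kernel):
  lvl0: tbl 0x32, slot 21 ⇒ 0x37007 (P1/RW1/US1/PS0)
  lvl1: tbl 0x37, slot 28 ⇒ 0x39007 (P1/RW1/US1/PS0)
  → PA=0x39F26  (2 entries read)
#2 VA=0x1C13CEB (r,kernel):
  TLB hit vpn=0x1C13 → PA=0x35CEB
#3 VA=0x3C031BB (w,user):
  lvl0: tbl 0x32, slot 30 ⇒ 0x3C007 (P1/RW1/US1/PS0)
  lvl1: tbl 0x3C, slot 3 ⇒ 0x3D007 (P1/RW1/US1/PS0)
  → PA=0x3D1BB  (2 entries read)
#4 VA=0x2009E3C (r,user):
  lvl0: tbl 0x32, slot 16 ⇒ 0x3F007 (P1/RW1/US1/PS0)
  lvl1: tbl 0x3F, slot 9 ⇒ 0x40007 (P1/RW1/US1/PS0)
  → PA=0x40E3C  (2 entries read)
#5 VA=0x3E001D8 (w,user):
  lvl0: tbl 0x32, slot 31 ⇒ 0x8006 (P0/RW1/US1/PS0)
  ✗ PAGE_NOT_PRESENT  [1 reads]

TLB: [["0x3C03", "0x3D"], ["0x2009", "0x40"]]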